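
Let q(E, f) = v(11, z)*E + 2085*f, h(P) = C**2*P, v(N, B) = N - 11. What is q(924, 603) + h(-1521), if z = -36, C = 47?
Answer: -2102634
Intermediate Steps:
v(N, B) = -11 + N
h(P) = 2209*P (h(P) = 47**2*P = 2209*P)
q(E, f) = 2085*f (q(E, f) = (-11 + 11)*E + 2085*f = 0*E + 2085*f = 0 + 2085*f = 2085*f)
q(924, 603) + h(-1521) = 2085*603 + 2209*(-1521) = 1257255 - 3359889 = -2102634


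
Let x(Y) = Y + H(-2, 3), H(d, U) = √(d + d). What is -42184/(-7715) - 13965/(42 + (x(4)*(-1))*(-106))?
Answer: -783008039/40442030 + 148029*I/13105 ≈ -19.361 + 11.296*I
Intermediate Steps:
H(d, U) = √2*√d (H(d, U) = √(2*d) = √2*√d)
x(Y) = Y + 2*I (x(Y) = Y + √2*√(-2) = Y + √2*(I*√2) = Y + 2*I)
-42184/(-7715) - 13965/(42 + (x(4)*(-1))*(-106)) = -42184/(-7715) - 13965/(42 + ((4 + 2*I)*(-1))*(-106)) = -42184*(-1/7715) - 13965/(42 + (-4 - 2*I)*(-106)) = 42184/7715 - 13965/(42 + (424 + 212*I)) = 42184/7715 - 13965*(466 - 212*I)/262100 = 42184/7715 - 2793*(466 - 212*I)/52420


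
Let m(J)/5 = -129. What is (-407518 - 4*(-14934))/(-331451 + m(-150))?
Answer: 173891/166048 ≈ 1.0472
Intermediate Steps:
m(J) = -645 (m(J) = 5*(-129) = -645)
(-407518 - 4*(-14934))/(-331451 + m(-150)) = (-407518 - 4*(-14934))/(-331451 - 645) = (-407518 + 59736)/(-332096) = -347782*(-1/332096) = 173891/166048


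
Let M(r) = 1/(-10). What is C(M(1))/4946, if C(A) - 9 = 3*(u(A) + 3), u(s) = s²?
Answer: 1803/494600 ≈ 0.0036454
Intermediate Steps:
M(r) = -⅒
C(A) = 18 + 3*A² (C(A) = 9 + 3*(A² + 3) = 9 + 3*(3 + A²) = 9 + (9 + 3*A²) = 18 + 3*A²)
C(M(1))/4946 = (18 + 3*(-⅒)²)/4946 = (18 + 3*(1/100))*(1/4946) = (18 + 3/100)*(1/4946) = (1803/100)*(1/4946) = 1803/494600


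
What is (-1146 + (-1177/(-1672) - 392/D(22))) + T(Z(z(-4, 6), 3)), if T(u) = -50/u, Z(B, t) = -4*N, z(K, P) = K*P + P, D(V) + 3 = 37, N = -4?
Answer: -374664/323 ≈ -1160.0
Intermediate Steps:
D(V) = 34 (D(V) = -3 + 37 = 34)
z(K, P) = P + K*P
Z(B, t) = 16 (Z(B, t) = -4*(-4) = 16)
(-1146 + (-1177/(-1672) - 392/D(22))) + T(Z(z(-4, 6), 3)) = (-1146 + (-1177/(-1672) - 392/34)) - 50/16 = (-1146 + (-1177*(-1/1672) - 392*1/34)) - 50*1/16 = (-1146 + (107/152 - 196/17)) - 25/8 = (-1146 - 27973/2584) - 25/8 = -2989237/2584 - 25/8 = -374664/323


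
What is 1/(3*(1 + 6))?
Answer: 1/21 ≈ 0.047619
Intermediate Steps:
1/(3*(1 + 6)) = 1/(3*7) = 1/21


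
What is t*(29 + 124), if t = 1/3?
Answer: 51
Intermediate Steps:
t = ⅓ ≈ 0.33333
t*(29 + 124) = (29 + 124)/3 = (⅓)*153 = 51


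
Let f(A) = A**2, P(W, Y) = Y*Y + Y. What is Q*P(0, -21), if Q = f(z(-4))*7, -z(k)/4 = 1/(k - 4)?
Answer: 735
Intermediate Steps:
z(k) = -4/(-4 + k) (z(k) = -4/(k - 4) = -4/(-4 + k))
P(W, Y) = Y + Y**2 (P(W, Y) = Y**2 + Y = Y + Y**2)
Q = 7/4 (Q = (-4/(-4 - 4))**2*7 = (-4/(-8))**2*7 = (-4*(-1/8))**2*7 = (1/2)**2*7 = (1/4)*7 = 7/4 ≈ 1.7500)
Q*P(0, -21) = 7*(-21*(1 - 21))/4 = 7*(-21*(-20))/4 = (7/4)*420 = 735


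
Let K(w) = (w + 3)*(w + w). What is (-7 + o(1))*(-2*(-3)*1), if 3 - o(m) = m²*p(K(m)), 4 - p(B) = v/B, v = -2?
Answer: -99/2 ≈ -49.500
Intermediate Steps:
K(w) = 2*w*(3 + w) (K(w) = (3 + w)*(2*w) = 2*w*(3 + w))
p(B) = 4 + 2/B (p(B) = 4 - (-2)/B = 4 + 2/B)
o(m) = 3 - m²*(4 + 1/(m*(3 + m))) (o(m) = 3 - m²*(4 + 2/((2*m*(3 + m)))) = 3 - m²*(4 + 2*(1/(2*m*(3 + m)))) = 3 - m²*(4 + 1/(m*(3 + m))))
(-7 + o(1))*(-2*(-3)*1) = (-7 + (9 + 3*1 - 1*1*(1 + 4*1*(3 + 1)))/(3 + 1))*(-2*(-3)*1) = (-7 + (9 + 3 - 1*1*(1 + 4*1*4))/4)*(6*1) = (-7 + (9 + 3 - 1*1*(1 + 16))/4)*6 = (-7 + (9 + 3 - 1*1*17)/4)*6 = (-7 + (9 + 3 - 17)/4)*6 = (-7 + (¼)*(-5))*6 = (-7 - 5/4)*6 = -33/4*6 = -99/2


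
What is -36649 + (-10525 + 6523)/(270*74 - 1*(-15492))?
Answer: -216669555/5912 ≈ -36649.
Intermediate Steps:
-36649 + (-10525 + 6523)/(270*74 - 1*(-15492)) = -36649 - 4002/(19980 + 15492) = -36649 - 4002/35472 = -36649 - 4002*1/35472 = -36649 - 667/5912 = -216669555/5912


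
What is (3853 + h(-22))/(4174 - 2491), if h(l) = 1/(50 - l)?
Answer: 277417/121176 ≈ 2.2894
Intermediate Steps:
(3853 + h(-22))/(4174 - 2491) = (3853 - 1/(-50 - 22))/(4174 - 2491) = (3853 - 1/(-72))/1683 = (3853 - 1*(-1/72))*(1/1683) = (3853 + 1/72)*(1/1683) = (277417/72)*(1/1683) = 277417/121176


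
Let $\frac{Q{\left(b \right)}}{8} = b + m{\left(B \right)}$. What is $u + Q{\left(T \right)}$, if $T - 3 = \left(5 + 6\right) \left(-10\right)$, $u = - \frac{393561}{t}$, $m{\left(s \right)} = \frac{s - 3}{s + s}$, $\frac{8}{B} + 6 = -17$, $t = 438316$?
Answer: $- \frac{358716891}{438316} \approx -818.4$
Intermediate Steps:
$B = - \frac{8}{23}$ ($B = \frac{8}{-6 - 17} = \frac{8}{-23} = 8 \left(- \frac{1}{23}\right) = - \frac{8}{23} \approx -0.34783$)
$m{\left(s \right)} = \frac{-3 + s}{2 s}$
$u = - \frac{393561}{438316} \approx -0.89789$
$T = -107$ ($T = 3 + \left(5 + 6\right) \left(-10\right) = 3 + 11 \left(-10\right) = 3 - 110 = -107$)
$Q{\left(b \right)} = \frac{77}{2} + 8 b$ ($Q{\left(b \right)} = 8 \left(b + \frac{-3 - \frac{8}{23}}{2 \left(- \frac{8}{23}\right)}\right) = 8 \left(b + \frac{1}{2} \left(- \frac{23}{8}\right) \left(- \frac{77}{23}\right)\right) = 8 \left(b + \frac{77}{16}\right) = 8 \left(\frac{77}{16} + b\right) = \frac{77}{2} + 8 b$)
$u + Q{\left(T \right)} = - \frac{393561}{438316} + \left(\frac{77}{2} + 8 \left(-107\right)\right) = - \frac{393561}{438316} + \left(\frac{77}{2} - 856\right) = - \frac{393561}{438316} - \frac{1635}{2} = - \frac{358716891}{438316}$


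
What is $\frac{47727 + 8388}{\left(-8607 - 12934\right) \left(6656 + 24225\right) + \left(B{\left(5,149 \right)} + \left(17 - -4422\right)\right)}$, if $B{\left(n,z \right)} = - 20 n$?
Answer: $- \frac{56115}{665203282} \approx -8.4358 \cdot 10^{-5}$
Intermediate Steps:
$\frac{47727 + 8388}{\left(-8607 - 12934\right) \left(6656 + 24225\right) + \left(B{\left(5,149 \right)} + \left(17 - -4422\right)\right)} = \frac{47727 + 8388}{\left(-8607 - 12934\right) \left(6656 + 24225\right) + \left(\left(-20\right) 5 + \left(17 - -4422\right)\right)} = \frac{56115}{\left(-21541\right) 30881 + \left(-100 + \left(17 + 4422\right)\right)} = \frac{56115}{-665207621 + \left(-100 + 4439\right)} = \frac{56115}{-665207621 + 4339} = \frac{56115}{-665203282} = 56115 \left(- \frac{1}{665203282}\right) = - \frac{56115}{665203282}$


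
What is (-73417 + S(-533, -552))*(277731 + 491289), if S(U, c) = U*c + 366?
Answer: 170080308300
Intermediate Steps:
S(U, c) = 366 + U*c
(-73417 + S(-533, -552))*(277731 + 491289) = (-73417 + (366 - 533*(-552)))*(277731 + 491289) = (-73417 + (366 + 294216))*769020 = (-73417 + 294582)*769020 = 221165*769020 = 170080308300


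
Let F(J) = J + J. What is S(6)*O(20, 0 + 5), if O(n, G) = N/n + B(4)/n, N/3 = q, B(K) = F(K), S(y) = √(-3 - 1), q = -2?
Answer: I/5 ≈ 0.2*I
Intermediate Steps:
S(y) = 2*I (S(y) = √(-4) = 2*I)
F(J) = 2*J
B(K) = 2*K
N = -6 (N = 3*(-2) = -6)
O(n, G) = 2/n (O(n, G) = -6/n + (2*4)/n = -6/n + 8/n = 2/n)
S(6)*O(20, 0 + 5) = (2*I)*(2/20) = (2*I)*(2*(1/20)) = (2*I)*(⅒) = I/5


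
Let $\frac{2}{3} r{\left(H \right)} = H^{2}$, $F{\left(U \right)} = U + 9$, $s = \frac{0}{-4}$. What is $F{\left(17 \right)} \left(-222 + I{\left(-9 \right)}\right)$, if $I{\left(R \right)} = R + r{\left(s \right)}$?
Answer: $-6006$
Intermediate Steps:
$s = 0$ ($s = 0 \left(- \frac{1}{4}\right) = 0$)
$F{\left(U \right)} = 9 + U$
$r{\left(H \right)} = \frac{3 H^{2}}{2}$
$I{\left(R \right)} = R$ ($I{\left(R \right)} = R + \frac{3 \cdot 0^{2}}{2} = R + \frac{3}{2} \cdot 0 = R + 0 = R$)
$F{\left(17 \right)} \left(-222 + I{\left(-9 \right)}\right) = \left(9 + 17\right) \left(-222 - 9\right) = 26 \left(-231\right) = -6006$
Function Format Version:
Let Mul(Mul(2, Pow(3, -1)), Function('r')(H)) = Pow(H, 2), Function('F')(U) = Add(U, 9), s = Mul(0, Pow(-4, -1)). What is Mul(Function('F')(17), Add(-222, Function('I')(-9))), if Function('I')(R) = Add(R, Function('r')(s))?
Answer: -6006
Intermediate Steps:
s = 0 (s = Mul(0, Rational(-1, 4)) = 0)
Function('F')(U) = Add(9, U)
Function('r')(H) = Mul(Rational(3, 2), Pow(H, 2))
Function('I')(R) = R (Function('I')(R) = Add(R, Mul(Rational(3, 2), Pow(0, 2))) = Add(R, Mul(Rational(3, 2), 0)) = Add(R, 0) = R)
Mul(Function('F')(17), Add(-222, Function('I')(-9))) = Mul(Add(9, 17), Add(-222, -9)) = Mul(26, -231) = -6006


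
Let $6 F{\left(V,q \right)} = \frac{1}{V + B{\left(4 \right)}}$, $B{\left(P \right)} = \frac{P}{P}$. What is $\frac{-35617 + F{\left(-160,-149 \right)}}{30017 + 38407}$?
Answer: $- \frac{33978619}{65276496} \approx -0.52053$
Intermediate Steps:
$B{\left(P \right)} = 1$
$F{\left(V,q \right)} = \frac{1}{6 \left(1 + V\right)}$ ($F{\left(V,q \right)} = \frac{1}{6 \left(V + 1\right)} = \frac{1}{6 \left(1 + V\right)}$)
$\frac{-35617 + F{\left(-160,-149 \right)}}{30017 + 38407} = \frac{-35617 + \frac{1}{6 \left(1 - 160\right)}}{30017 + 38407} = \frac{-35617 + \frac{1}{6 \left(-159\right)}}{68424} = \left(-35617 + \frac{1}{6} \left(- \frac{1}{159}\right)\right) \frac{1}{68424} = \left(-35617 - \frac{1}{954}\right) \frac{1}{68424} = \left(- \frac{33978619}{954}\right) \frac{1}{68424} = - \frac{33978619}{65276496}$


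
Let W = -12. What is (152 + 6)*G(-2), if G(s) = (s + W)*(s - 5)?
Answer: 15484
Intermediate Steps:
G(s) = (-12 + s)*(-5 + s) (G(s) = (s - 12)*(s - 5) = (-12 + s)*(-5 + s))
(152 + 6)*G(-2) = (152 + 6)*(60 + (-2)**2 - 17*(-2)) = 158*(60 + 4 + 34) = 158*98 = 15484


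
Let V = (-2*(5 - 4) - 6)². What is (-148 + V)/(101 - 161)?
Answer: 7/5 ≈ 1.4000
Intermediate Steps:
V = 64 (V = (-2*1 - 6)² = (-2 - 6)² = (-8)² = 64)
(-148 + V)/(101 - 161) = (-148 + 64)/(101 - 161) = -84/(-60) = -84*(-1/60) = 7/5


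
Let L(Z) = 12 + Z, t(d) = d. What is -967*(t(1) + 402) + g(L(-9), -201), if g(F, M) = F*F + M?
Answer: -389893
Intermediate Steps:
g(F, M) = M + F² (g(F, M) = F² + M = M + F²)
-967*(t(1) + 402) + g(L(-9), -201) = -967*(1 + 402) + (-201 + (12 - 9)²) = -967*403 + (-201 + 3²) = -389701 + (-201 + 9) = -389701 - 192 = -389893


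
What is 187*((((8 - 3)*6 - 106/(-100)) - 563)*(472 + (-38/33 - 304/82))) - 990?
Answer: -142891623379/3075 ≈ -4.6469e+7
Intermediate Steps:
187*((((8 - 3)*6 - 106/(-100)) - 563)*(472 + (-38/33 - 304/82))) - 990 = 187*(((5*6 - 106*(-1)/100) - 563)*(472 + (-38*1/33 - 304*1/82))) - 990 = 187*(((30 - 1*(-53/50)) - 563)*(472 + (-38/33 - 152/41))) - 990 = 187*(((30 + 53/50) - 563)*(472 - 6574/1353)) - 990 = 187*((1553/50 - 563)*(632042/1353)) - 990 = 187*(-26597/50*632042/1353) - 990 = 187*(-8405210537/33825) - 990 = -142888579129/3075 - 990 = -142891623379/3075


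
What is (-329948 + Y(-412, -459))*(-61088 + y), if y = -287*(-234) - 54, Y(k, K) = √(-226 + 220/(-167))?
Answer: -1984967168 + 18048*I*√704406/167 ≈ -1.985e+9 + 90704.0*I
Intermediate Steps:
Y(k, K) = 3*I*√704406/167 (Y(k, K) = √(-226 + 220*(-1/167)) = √(-226 - 220/167) = √(-37962/167) = 3*I*√704406/167)
y = 67104 (y = 67158 - 54 = 67104)
(-329948 + Y(-412, -459))*(-61088 + y) = (-329948 + 3*I*√704406/167)*(-61088 + 67104) = (-329948 + 3*I*√704406/167)*6016 = -1984967168 + 18048*I*√704406/167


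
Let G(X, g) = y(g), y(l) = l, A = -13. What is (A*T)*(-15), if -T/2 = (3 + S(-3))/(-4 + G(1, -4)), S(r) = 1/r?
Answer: 130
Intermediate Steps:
G(X, g) = g
T = ⅔ (T = -2*(3 + 1/(-3))/(-4 - 4) = -2*(3 - ⅓)/(-8) = -16*(-1)/(3*8) = -2*(-⅓) = ⅔ ≈ 0.66667)
(A*T)*(-15) = -13*⅔*(-15) = -26/3*(-15) = 130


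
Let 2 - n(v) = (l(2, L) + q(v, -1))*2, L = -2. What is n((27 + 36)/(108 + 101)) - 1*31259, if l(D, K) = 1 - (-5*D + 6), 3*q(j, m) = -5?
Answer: -93791/3 ≈ -31264.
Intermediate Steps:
q(j, m) = -5/3 (q(j, m) = (⅓)*(-5) = -5/3)
l(D, K) = -5 + 5*D (l(D, K) = 1 - (6 - 5*D) = 1 + (-6 + 5*D) = -5 + 5*D)
n(v) = -14/3 (n(v) = 2 - ((-5 + 5*2) - 5/3)*2 = 2 - ((-5 + 10) - 5/3)*2 = 2 - (5 - 5/3)*2 = 2 - 10*2/3 = 2 - 1*20/3 = 2 - 20/3 = -14/3)
n((27 + 36)/(108 + 101)) - 1*31259 = -14/3 - 1*31259 = -14/3 - 31259 = -93791/3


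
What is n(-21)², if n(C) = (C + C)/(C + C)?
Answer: 1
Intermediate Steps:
n(C) = 1 (n(C) = (2*C)/((2*C)) = (2*C)*(1/(2*C)) = 1)
n(-21)² = 1² = 1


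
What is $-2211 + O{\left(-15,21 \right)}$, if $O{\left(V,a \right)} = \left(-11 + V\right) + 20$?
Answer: $-2217$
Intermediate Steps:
$O{\left(V,a \right)} = 9 + V$
$-2211 + O{\left(-15,21 \right)} = -2211 + \left(9 - 15\right) = -2211 - 6 = -2217$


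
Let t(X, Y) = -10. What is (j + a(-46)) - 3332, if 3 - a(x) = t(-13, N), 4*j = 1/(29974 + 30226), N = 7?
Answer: -799215199/240800 ≈ -3319.0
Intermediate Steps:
j = 1/240800 (j = 1/(4*(29974 + 30226)) = (¼)/60200 = (¼)*(1/60200) = 1/240800 ≈ 4.1528e-6)
a(x) = 13 (a(x) = 3 - 1*(-10) = 3 + 10 = 13)
(j + a(-46)) - 3332 = (1/240800 + 13) - 3332 = 3130401/240800 - 3332 = -799215199/240800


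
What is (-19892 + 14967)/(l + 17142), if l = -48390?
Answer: 4925/31248 ≈ 0.15761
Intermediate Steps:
(-19892 + 14967)/(l + 17142) = (-19892 + 14967)/(-48390 + 17142) = -4925/(-31248) = -4925*(-1/31248) = 4925/31248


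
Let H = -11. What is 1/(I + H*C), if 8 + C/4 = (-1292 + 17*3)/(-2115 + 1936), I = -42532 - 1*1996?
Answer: -179/7962108 ≈ -2.2481e-5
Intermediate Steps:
I = -44528 (I = -42532 - 1996 = -44528)
C = -764/179 (C = -32 + 4*((-1292 + 17*3)/(-2115 + 1936)) = -32 + 4*((-1292 + 51)/(-179)) = -32 + 4*(-1241*(-1/179)) = -32 + 4*(1241/179) = -32 + 4964/179 = -764/179 ≈ -4.2682)
1/(I + H*C) = 1/(-44528 - 11*(-764/179)) = 1/(-44528 + 8404/179) = 1/(-7962108/179) = -179/7962108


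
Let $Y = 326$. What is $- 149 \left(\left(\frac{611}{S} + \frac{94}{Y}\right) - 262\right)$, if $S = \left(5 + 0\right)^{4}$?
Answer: $\frac{3957780018}{101875} \approx 38849.0$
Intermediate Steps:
$S = 625$ ($S = 5^{4} = 625$)
$- 149 \left(\left(\frac{611}{S} + \frac{94}{Y}\right) - 262\right) = - 149 \left(\left(\frac{611}{625} + \frac{94}{326}\right) - 262\right) = - 149 \left(\left(611 \cdot \frac{1}{625} + 94 \cdot \frac{1}{326}\right) - 262\right) = - 149 \left(\left(\frac{611}{625} + \frac{47}{163}\right) - 262\right) = - 149 \left(\frac{128968}{101875} - 262\right) = \left(-149\right) \left(- \frac{26562282}{101875}\right) = \frac{3957780018}{101875}$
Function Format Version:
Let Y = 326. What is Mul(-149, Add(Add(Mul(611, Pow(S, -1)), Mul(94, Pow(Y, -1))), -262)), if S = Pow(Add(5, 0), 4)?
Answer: Rational(3957780018, 101875) ≈ 38849.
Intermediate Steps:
S = 625 (S = Pow(5, 4) = 625)
Mul(-149, Add(Add(Mul(611, Pow(S, -1)), Mul(94, Pow(Y, -1))), -262)) = Mul(-149, Add(Add(Mul(611, Pow(625, -1)), Mul(94, Pow(326, -1))), -262)) = Mul(-149, Add(Add(Mul(611, Rational(1, 625)), Mul(94, Rational(1, 326))), -262)) = Mul(-149, Add(Add(Rational(611, 625), Rational(47, 163)), -262)) = Mul(-149, Add(Rational(128968, 101875), -262)) = Mul(-149, Rational(-26562282, 101875)) = Rational(3957780018, 101875)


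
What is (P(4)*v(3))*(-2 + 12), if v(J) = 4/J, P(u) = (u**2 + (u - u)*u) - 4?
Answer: 160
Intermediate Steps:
P(u) = -4 + u**2 (P(u) = (u**2 + 0*u) - 4 = (u**2 + 0) - 4 = u**2 - 4 = -4 + u**2)
(P(4)*v(3))*(-2 + 12) = ((-4 + 4**2)*(4/3))*(-2 + 12) = ((-4 + 16)*(4*(1/3)))*10 = (12*(4/3))*10 = 16*10 = 160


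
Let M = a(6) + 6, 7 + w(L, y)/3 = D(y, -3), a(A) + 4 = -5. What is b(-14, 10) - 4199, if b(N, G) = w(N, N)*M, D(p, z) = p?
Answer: -4010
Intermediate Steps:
a(A) = -9 (a(A) = -4 - 5 = -9)
w(L, y) = -21 + 3*y
M = -3 (M = -9 + 6 = -3)
b(N, G) = 63 - 9*N (b(N, G) = (-21 + 3*N)*(-3) = 63 - 9*N)
b(-14, 10) - 4199 = (63 - 9*(-14)) - 4199 = (63 + 126) - 4199 = 189 - 4199 = -4010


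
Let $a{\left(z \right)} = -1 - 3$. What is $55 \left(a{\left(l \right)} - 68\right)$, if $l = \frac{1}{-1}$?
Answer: $-3960$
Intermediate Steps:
$l = -1$
$a{\left(z \right)} = -4$
$55 \left(a{\left(l \right)} - 68\right) = 55 \left(-4 - 68\right) = 55 \left(-72\right) = -3960$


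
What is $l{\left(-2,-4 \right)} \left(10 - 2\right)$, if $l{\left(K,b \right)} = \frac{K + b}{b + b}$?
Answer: $6$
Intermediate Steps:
$l{\left(K,b \right)} = \frac{K + b}{2 b}$
$l{\left(-2,-4 \right)} \left(10 - 2\right) = \frac{-2 - 4}{2 \left(-4\right)} \left(10 - 2\right) = \frac{1}{2} \left(- \frac{1}{4}\right) \left(-6\right) 8 = \frac{3}{4} \cdot 8 = 6$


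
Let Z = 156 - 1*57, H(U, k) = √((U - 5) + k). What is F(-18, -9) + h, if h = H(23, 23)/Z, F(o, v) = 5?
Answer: 5 + √41/99 ≈ 5.0647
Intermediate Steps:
H(U, k) = √(-5 + U + k) (H(U, k) = √((-5 + U) + k) = √(-5 + U + k))
Z = 99 (Z = 156 - 57 = 99)
h = √41/99 (h = √(-5 + 23 + 23)/99 = √41*(1/99) = √41/99 ≈ 0.064678)
F(-18, -9) + h = 5 + √41/99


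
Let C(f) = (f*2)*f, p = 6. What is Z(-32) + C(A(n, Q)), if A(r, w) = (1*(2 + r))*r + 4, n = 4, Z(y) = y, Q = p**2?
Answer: 1536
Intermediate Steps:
Q = 36 (Q = 6**2 = 36)
A(r, w) = 4 + r*(2 + r) (A(r, w) = (2 + r)*r + 4 = r*(2 + r) + 4 = 4 + r*(2 + r))
C(f) = 2*f**2 (C(f) = (2*f)*f = 2*f**2)
Z(-32) + C(A(n, Q)) = -32 + 2*(4 + 4**2 + 2*4)**2 = -32 + 2*(4 + 16 + 8)**2 = -32 + 2*28**2 = -32 + 2*784 = -32 + 1568 = 1536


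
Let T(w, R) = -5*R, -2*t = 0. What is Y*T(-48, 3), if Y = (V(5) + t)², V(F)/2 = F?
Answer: -1500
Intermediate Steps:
t = 0 (t = -½*0 = 0)
V(F) = 2*F
Y = 100 (Y = (2*5 + 0)² = (10 + 0)² = 10² = 100)
Y*T(-48, 3) = 100*(-5*3) = 100*(-15) = -1500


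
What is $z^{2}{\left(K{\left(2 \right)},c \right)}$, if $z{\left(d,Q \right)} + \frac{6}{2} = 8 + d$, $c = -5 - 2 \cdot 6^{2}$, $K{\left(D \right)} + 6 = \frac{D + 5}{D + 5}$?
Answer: $0$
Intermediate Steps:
$K{\left(D \right)} = -5$ ($K{\left(D \right)} = -6 + \frac{D + 5}{D + 5} = -6 + \frac{5 + D}{5 + D} = -6 + 1 = -5$)
$c = -77$ ($c = -5 - 72 = -77$)
$z{\left(d,Q \right)} = 5 + d$ ($z{\left(d,Q \right)} = -3 + \left(8 + d\right) = 5 + d$)
$z^{2}{\left(K{\left(2 \right)},c \right)} = \left(5 - 5\right)^{2} = 0^{2} = 0$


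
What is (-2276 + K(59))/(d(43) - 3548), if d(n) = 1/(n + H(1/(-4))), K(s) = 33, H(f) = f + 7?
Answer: 446357/706048 ≈ 0.63219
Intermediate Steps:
H(f) = 7 + f
d(n) = 1/(27/4 + n) (d(n) = 1/(n + (7 + 1/(-4))) = 1/(n + (7 - ¼)) = 1/(n + 27/4) = 1/(27/4 + n))
(-2276 + K(59))/(d(43) - 3548) = (-2276 + 33)/(4/(27 + 4*43) - 3548) = -2243/(4/(27 + 172) - 3548) = -2243/(4/199 - 3548) = -2243/(-706048/199) = -2243*(-199/706048) = 446357/706048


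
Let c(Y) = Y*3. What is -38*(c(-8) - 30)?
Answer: 2052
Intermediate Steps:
c(Y) = 3*Y
-38*(c(-8) - 30) = -38*(3*(-8) - 30) = -38*(-24 - 30) = -38*(-54) = 2052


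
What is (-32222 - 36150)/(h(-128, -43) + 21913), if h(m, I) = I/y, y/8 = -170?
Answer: -92985920/29801723 ≈ -3.1202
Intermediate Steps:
y = -1360 (y = 8*(-170) = -1360)
h(m, I) = -I/1360 (h(m, I) = I/(-1360) = I*(-1/1360) = -I/1360)
(-32222 - 36150)/(h(-128, -43) + 21913) = (-32222 - 36150)/(-1/1360*(-43) + 21913) = -68372/(43/1360 + 21913) = -68372/29801723/1360 = -68372*1360/29801723 = -92985920/29801723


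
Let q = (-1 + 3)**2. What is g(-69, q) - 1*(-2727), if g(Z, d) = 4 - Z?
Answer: 2800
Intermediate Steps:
q = 4 (q = 2**2 = 4)
g(-69, q) - 1*(-2727) = (4 - 1*(-69)) - 1*(-2727) = (4 + 69) + 2727 = 73 + 2727 = 2800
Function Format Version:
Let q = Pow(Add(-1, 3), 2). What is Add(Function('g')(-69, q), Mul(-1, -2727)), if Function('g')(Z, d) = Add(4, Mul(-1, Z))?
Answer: 2800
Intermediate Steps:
q = 4 (q = Pow(2, 2) = 4)
Add(Function('g')(-69, q), Mul(-1, -2727)) = Add(Add(4, Mul(-1, -69)), Mul(-1, -2727)) = Add(Add(4, 69), 2727) = Add(73, 2727) = 2800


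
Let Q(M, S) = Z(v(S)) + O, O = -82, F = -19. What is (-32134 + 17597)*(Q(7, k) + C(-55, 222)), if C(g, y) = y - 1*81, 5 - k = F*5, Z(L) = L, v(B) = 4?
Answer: -915831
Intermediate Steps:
k = 100 (k = 5 - (-19)*5 = 5 - 1*(-95) = 5 + 95 = 100)
Q(M, S) = -78 (Q(M, S) = 4 - 82 = -78)
C(g, y) = -81 + y (C(g, y) = y - 81 = -81 + y)
(-32134 + 17597)*(Q(7, k) + C(-55, 222)) = (-32134 + 17597)*(-78 + (-81 + 222)) = -14537*(-78 + 141) = -14537*63 = -915831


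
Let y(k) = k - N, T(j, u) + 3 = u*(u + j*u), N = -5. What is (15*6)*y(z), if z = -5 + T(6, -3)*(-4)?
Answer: -21600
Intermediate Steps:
T(j, u) = -3 + u*(u + j*u)
z = -245 (z = -5 + (-3 + (-3)**2 + 6*(-3)**2)*(-4) = -5 + (-3 + 9 + 6*9)*(-4) = -5 + (-3 + 9 + 54)*(-4) = -5 + 60*(-4) = -5 - 240 = -245)
y(k) = 5 + k (y(k) = k - 1*(-5) = k + 5 = 5 + k)
(15*6)*y(z) = (15*6)*(5 - 245) = 90*(-240) = -21600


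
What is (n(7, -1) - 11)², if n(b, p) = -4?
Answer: 225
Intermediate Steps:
(n(7, -1) - 11)² = (-4 - 11)² = (-15)² = 225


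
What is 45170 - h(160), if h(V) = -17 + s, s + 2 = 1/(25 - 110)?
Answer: 3841066/85 ≈ 45189.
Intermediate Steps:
s = -171/85 (s = -2 + 1/(25 - 110) = -2 + 1/(-85) = -2 - 1/85 = -171/85 ≈ -2.0118)
h(V) = -1616/85 (h(V) = -17 - 171/85 = -1616/85)
45170 - h(160) = 45170 - 1*(-1616/85) = 45170 + 1616/85 = 3841066/85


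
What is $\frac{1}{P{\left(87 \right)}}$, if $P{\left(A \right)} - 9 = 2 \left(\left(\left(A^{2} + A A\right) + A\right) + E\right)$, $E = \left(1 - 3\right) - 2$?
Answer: $\frac{1}{30451} \approx 3.284 \cdot 10^{-5}$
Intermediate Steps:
$E = -4$ ($E = -2 - 2 = -4$)
$P{\left(A \right)} = 1 + 2 A + 4 A^{2}$ ($P{\left(A \right)} = 9 + 2 \left(\left(\left(A^{2} + A A\right) + A\right) - 4\right) = 9 + 2 \left(\left(\left(A^{2} + A^{2}\right) + A\right) - 4\right) = 9 + 2 \left(\left(2 A^{2} + A\right) - 4\right) = 9 + 2 \left(\left(A + 2 A^{2}\right) - 4\right) = 9 + 2 \left(-4 + A + 2 A^{2}\right) = 9 + \left(-8 + 2 A + 4 A^{2}\right) = 1 + 2 A + 4 A^{2}$)
$\frac{1}{P{\left(87 \right)}} = \frac{1}{1 + 2 \cdot 87 + 4 \cdot 87^{2}} = \frac{1}{1 + 174 + 4 \cdot 7569} = \frac{1}{1 + 174 + 30276} = \frac{1}{30451}$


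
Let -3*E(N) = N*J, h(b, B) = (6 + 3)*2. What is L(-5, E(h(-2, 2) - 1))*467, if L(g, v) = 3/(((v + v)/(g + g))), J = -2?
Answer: -21015/34 ≈ -618.09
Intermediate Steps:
h(b, B) = 18 (h(b, B) = 9*2 = 18)
E(N) = 2*N/3 (E(N) = -N*(-2)/3 = -(-2)*N/3 = 2*N/3)
L(g, v) = 3*g/v (L(g, v) = 3/(((2*v)/((2*g)))) = 3/(((2*v)*(1/(2*g)))) = 3/((v/g)) = 3*(g/v) = 3*g/v)
L(-5, E(h(-2, 2) - 1))*467 = (3*(-5)/(2*(18 - 1)/3))*467 = (3*(-5)/((2/3)*17))*467 = (3*(-5)/(34/3))*467 = (3*(-5)*(3/34))*467 = -45/34*467 = -21015/34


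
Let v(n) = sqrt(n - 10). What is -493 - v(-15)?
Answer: -493 - 5*I ≈ -493.0 - 5.0*I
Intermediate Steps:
v(n) = sqrt(-10 + n)
-493 - v(-15) = -493 - sqrt(-10 - 15) = -493 - sqrt(-25) = -493 - 5*I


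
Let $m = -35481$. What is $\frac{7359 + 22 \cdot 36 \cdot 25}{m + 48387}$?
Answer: $\frac{9053}{4302} \approx 2.1044$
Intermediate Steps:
$\frac{7359 + 22 \cdot 36 \cdot 25}{m + 48387} = \frac{7359 + 22 \cdot 36 \cdot 25}{-35481 + 48387} = \frac{7359 + 792 \cdot 25}{12906} = \left(7359 + 19800\right) \frac{1}{12906} = 27159 \cdot \frac{1}{12906} = \frac{9053}{4302}$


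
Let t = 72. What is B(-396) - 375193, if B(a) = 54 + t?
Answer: -375067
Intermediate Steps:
B(a) = 126 (B(a) = 54 + 72 = 126)
B(-396) - 375193 = 126 - 375193 = -375067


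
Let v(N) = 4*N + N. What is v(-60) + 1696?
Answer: 1396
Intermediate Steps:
v(N) = 5*N
v(-60) + 1696 = 5*(-60) + 1696 = -300 + 1696 = 1396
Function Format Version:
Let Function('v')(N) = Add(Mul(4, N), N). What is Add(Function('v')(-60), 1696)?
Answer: 1396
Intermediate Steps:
Function('v')(N) = Mul(5, N)
Add(Function('v')(-60), 1696) = Add(Mul(5, -60), 1696) = Add(-300, 1696) = 1396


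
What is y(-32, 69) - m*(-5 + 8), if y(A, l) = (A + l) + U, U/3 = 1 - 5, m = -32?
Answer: 121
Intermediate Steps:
U = -12 (U = 3*(1 - 5) = 3*(-4) = -12)
y(A, l) = -12 + A + l (y(A, l) = (A + l) - 12 = -12 + A + l)
y(-32, 69) - m*(-5 + 8) = (-12 - 32 + 69) - (-32)*(-5 + 8) = 25 - (-32)*3 = 25 - 1*(-96) = 25 + 96 = 121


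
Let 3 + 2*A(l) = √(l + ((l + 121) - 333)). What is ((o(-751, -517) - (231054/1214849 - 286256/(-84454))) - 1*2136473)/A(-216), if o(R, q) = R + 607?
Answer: 657644490812850126/33498526956119 + 438429660541900084*I*√161/33498526956119 ≈ 19632.0 + 1.6607e+5*I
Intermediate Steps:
o(R, q) = 607 + R
A(l) = -3/2 + √(-212 + 2*l)/2 (A(l) = -3/2 + √(l + ((l + 121) - 333))/2 = -3/2 + √(l + ((121 + l) - 333))/2 = -3/2 + √(l + (-212 + l))/2 = -3/2 + √(-212 + 2*l)/2)
((o(-751, -517) - (231054/1214849 - 286256/(-84454))) - 1*2136473)/A(-216) = (((607 - 751) - (231054/1214849 - 286256/(-84454))) - 1*2136473)/(-3/2 + √(-212 + 2*(-216))/2) = ((-144 - (231054*(1/1214849) - 286256*(-1/84454))) - 2136473)/(-3/2 + √(-212 - 432)/2) = ((-144 - (231054/1214849 + 143128/42227)) - 2136473)/(-3/2 + √(-644)/2) = ((-144 - 1*183635624930/51299428723) - 2136473)/(-3/2 + (2*I*√161)/2) = ((-144 - 183635624930/51299428723) - 2136473)/(-3/2 + I*√161) = (-7570753361042/51299428723 - 2136473)/(-3/2 + I*√161) = -109607415135475021/(51299428723*(-3/2 + I*√161))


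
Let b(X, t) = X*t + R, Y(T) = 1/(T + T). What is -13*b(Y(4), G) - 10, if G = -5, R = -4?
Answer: 401/8 ≈ 50.125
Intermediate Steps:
Y(T) = 1/(2*T)
b(X, t) = -4 + X*t (b(X, t) = X*t - 4 = -4 + X*t)
-13*b(Y(4), G) - 10 = -13*(-4 + ((1/2)/4)*(-5)) - 10 = -13*(-4 + ((1/2)*(1/4))*(-5)) - 10 = -13*(-4 + (1/8)*(-5)) - 10 = -13*(-4 - 5/8) - 10 = -13*(-37/8) - 10 = 481/8 - 10 = 401/8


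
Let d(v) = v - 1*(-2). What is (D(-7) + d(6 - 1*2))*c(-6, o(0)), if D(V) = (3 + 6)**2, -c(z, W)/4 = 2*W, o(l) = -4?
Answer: 2784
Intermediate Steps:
c(z, W) = -8*W
d(v) = 2 + v (d(v) = v + 2 = 2 + v)
D(V) = 81 (D(V) = 9**2 = 81)
(D(-7) + d(6 - 1*2))*c(-6, o(0)) = (81 + (2 + (6 - 1*2)))*(-8*(-4)) = (81 + (2 + (6 - 2)))*32 = (81 + (2 + 4))*32 = (81 + 6)*32 = 87*32 = 2784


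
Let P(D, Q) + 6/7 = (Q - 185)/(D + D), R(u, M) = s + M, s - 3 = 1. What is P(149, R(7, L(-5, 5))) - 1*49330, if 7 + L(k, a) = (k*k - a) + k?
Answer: -102905379/2086 ≈ -49331.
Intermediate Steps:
s = 4 (s = 3 + 1 = 4)
L(k, a) = -7 + k + k² - a (L(k, a) = -7 + ((k*k - a) + k) = -7 + ((k² - a) + k) = -7 + (k + k² - a) = -7 + k + k² - a)
R(u, M) = 4 + M
P(D, Q) = -6/7 + (-185 + Q)/(2*D) (P(D, Q) = -6/7 + (Q - 185)/(D + D) = -6/7 + (-185 + Q)/((2*D)) = -6/7 + (-185 + Q)*(1/(2*D)) = -6/7 + (-185 + Q)/(2*D))
P(149, R(7, L(-5, 5))) - 1*49330 = (1/14)*(-1295 - 12*149 + 7*(4 + (-7 - 5 + (-5)² - 1*5)))/149 - 1*49330 = (1/14)*(1/149)*(-1295 - 1788 + 7*(4 + (-7 - 5 + 25 - 5))) - 49330 = (1/14)*(1/149)*(-1295 - 1788 + 7*(4 + 8)) - 49330 = (1/14)*(1/149)*(-1295 - 1788 + 7*12) - 49330 = (1/14)*(1/149)*(-1295 - 1788 + 84) - 49330 = (1/14)*(1/149)*(-2999) - 49330 = -2999/2086 - 49330 = -102905379/2086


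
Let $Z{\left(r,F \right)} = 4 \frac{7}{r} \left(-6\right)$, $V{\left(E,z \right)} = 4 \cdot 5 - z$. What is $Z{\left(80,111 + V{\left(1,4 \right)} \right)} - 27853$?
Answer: $- \frac{278551}{10} \approx -27855.0$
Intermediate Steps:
$V{\left(E,z \right)} = 20 - z$
$Z{\left(r,F \right)} = - \frac{168}{r}$ ($Z{\left(r,F \right)} = \frac{28}{r} \left(-6\right) = - \frac{168}{r}$)
$Z{\left(80,111 + V{\left(1,4 \right)} \right)} - 27853 = - \frac{168}{80} - 27853 = \left(-168\right) \frac{1}{80} - 27853 = - \frac{21}{10} - 27853 = - \frac{278551}{10}$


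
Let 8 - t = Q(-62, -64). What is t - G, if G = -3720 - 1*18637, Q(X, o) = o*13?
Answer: 23197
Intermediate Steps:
Q(X, o) = 13*o
G = -22357 (G = -3720 - 18637 = -22357)
t = 840 (t = 8 - 13*(-64) = 8 - 1*(-832) = 8 + 832 = 840)
t - G = 840 - 1*(-22357) = 840 + 22357 = 23197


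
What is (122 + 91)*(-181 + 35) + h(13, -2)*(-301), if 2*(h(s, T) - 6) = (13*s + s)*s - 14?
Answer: -386880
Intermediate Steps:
h(s, T) = -1 + 7*s² (h(s, T) = 6 + ((13*s + s)*s - 14)/2 = 6 + ((14*s)*s - 14)/2 = 6 + (14*s² - 14)/2 = 6 + (-14 + 14*s²)/2 = 6 + (-7 + 7*s²) = -1 + 7*s²)
(122 + 91)*(-181 + 35) + h(13, -2)*(-301) = (122 + 91)*(-181 + 35) + (-1 + 7*13²)*(-301) = 213*(-146) + (-1 + 7*169)*(-301) = -31098 + (-1 + 1183)*(-301) = -31098 + 1182*(-301) = -31098 - 355782 = -386880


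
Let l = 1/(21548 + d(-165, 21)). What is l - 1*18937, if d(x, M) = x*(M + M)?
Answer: -276821065/14618 ≈ -18937.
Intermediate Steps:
d(x, M) = 2*M*x (d(x, M) = x*(2*M) = 2*M*x)
l = 1/14618 (l = 1/(21548 + 2*21*(-165)) = 1/(21548 - 6930) = 1/14618 ≈ 6.8409e-5)
l - 1*18937 = 1/14618 - 1*18937 = 1/14618 - 18937 = -276821065/14618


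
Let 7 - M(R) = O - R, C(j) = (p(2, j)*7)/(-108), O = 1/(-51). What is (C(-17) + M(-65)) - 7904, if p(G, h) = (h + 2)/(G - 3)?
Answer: -4873327/612 ≈ -7963.0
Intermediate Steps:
O = -1/51 ≈ -0.019608
p(G, h) = (2 + h)/(-3 + G)
C(j) = 7/54 + 7*j/108 (C(j) = (((2 + j)/(-3 + 2))*7)/(-108) = (((2 + j)/(-1))*7)*(-1/108) = (-(2 + j)*7)*(-1/108) = ((-2 - j)*7)*(-1/108) = (-14 - 7*j)*(-1/108) = 7/54 + 7*j/108)
M(R) = 358/51 + R (M(R) = 7 - (-1/51 - R) = 7 + (1/51 + R) = 358/51 + R)
(C(-17) + M(-65)) - 7904 = ((7/54 + (7/108)*(-17)) + (358/51 - 65)) - 7904 = ((7/54 - 119/108) - 2957/51) - 7904 = (-35/36 - 2957/51) - 7904 = -36079/612 - 7904 = -4873327/612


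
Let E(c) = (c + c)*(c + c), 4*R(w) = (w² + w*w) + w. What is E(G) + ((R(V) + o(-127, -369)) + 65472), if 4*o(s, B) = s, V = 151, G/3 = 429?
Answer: 13404709/2 ≈ 6.7024e+6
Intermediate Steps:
G = 1287 (G = 3*429 = 1287)
o(s, B) = s/4
R(w) = w²/2 + w/4 (R(w) = ((w² + w*w) + w)/4 = ((w² + w²) + w)/4 = (2*w² + w)/4 = (w + 2*w²)/4 = w²/2 + w/4)
E(c) = 4*c² (E(c) = (2*c)*(2*c) = 4*c²)
E(G) + ((R(V) + o(-127, -369)) + 65472) = 4*1287² + (((¼)*151*(1 + 2*151) + (¼)*(-127)) + 65472) = 4*1656369 + (((¼)*151*(1 + 302) - 127/4) + 65472) = 6625476 + (((¼)*151*303 - 127/4) + 65472) = 6625476 + ((45753/4 - 127/4) + 65472) = 6625476 + (22813/2 + 65472) = 6625476 + 153757/2 = 13404709/2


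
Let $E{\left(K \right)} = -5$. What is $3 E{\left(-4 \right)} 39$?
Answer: $-585$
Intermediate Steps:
$3 E{\left(-4 \right)} 39 = 3 \left(-5\right) 39 = \left(-15\right) 39 = -585$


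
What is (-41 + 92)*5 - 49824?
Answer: -49569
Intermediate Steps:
(-41 + 92)*5 - 49824 = 51*5 - 49824 = 255 - 49824 = -49569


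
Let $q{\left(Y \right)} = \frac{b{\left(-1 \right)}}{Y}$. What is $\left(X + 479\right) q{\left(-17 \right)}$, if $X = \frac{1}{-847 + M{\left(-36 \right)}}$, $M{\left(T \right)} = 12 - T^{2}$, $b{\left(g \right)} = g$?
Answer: $\frac{60044}{2131} \approx 28.176$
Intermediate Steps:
$q{\left(Y \right)} = - \frac{1}{Y}$
$X = - \frac{1}{2131}$ ($X = \frac{1}{-847 + \left(12 - \left(-36\right)^{2}\right)} = \frac{1}{-847 + \left(12 - 1296\right)} = \frac{1}{-847 - 1284} = \frac{1}{-2131} = - \frac{1}{2131} \approx -0.00046926$)
$\left(X + 479\right) q{\left(-17 \right)} = \left(- \frac{1}{2131} + 479\right) \left(- \frac{1}{-17}\right) = \frac{1020748 \left(\left(-1\right) \left(- \frac{1}{17}\right)\right)}{2131} = \frac{1020748}{2131} \cdot \frac{1}{17} = \frac{60044}{2131}$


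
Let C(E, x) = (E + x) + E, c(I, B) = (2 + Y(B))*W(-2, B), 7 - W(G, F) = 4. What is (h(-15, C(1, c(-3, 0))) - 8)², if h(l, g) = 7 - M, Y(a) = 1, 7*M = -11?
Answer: 16/49 ≈ 0.32653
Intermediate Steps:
M = -11/7 (M = (⅐)*(-11) = -11/7 ≈ -1.5714)
W(G, F) = 3 (W(G, F) = 7 - 1*4 = 7 - 4 = 3)
c(I, B) = 9 (c(I, B) = (2 + 1)*3 = 3*3 = 9)
C(E, x) = x + 2*E
h(l, g) = 60/7 (h(l, g) = 7 - 1*(-11/7) = 7 + 11/7 = 60/7)
(h(-15, C(1, c(-3, 0))) - 8)² = (60/7 - 8)² = (4/7)² = 16/49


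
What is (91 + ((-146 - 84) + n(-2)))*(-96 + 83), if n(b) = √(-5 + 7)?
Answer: 1807 - 13*√2 ≈ 1788.6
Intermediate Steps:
n(b) = √2
(91 + ((-146 - 84) + n(-2)))*(-96 + 83) = (91 + ((-146 - 84) + √2))*(-96 + 83) = (91 + (-230 + √2))*(-13) = (-139 + √2)*(-13) = 1807 - 13*√2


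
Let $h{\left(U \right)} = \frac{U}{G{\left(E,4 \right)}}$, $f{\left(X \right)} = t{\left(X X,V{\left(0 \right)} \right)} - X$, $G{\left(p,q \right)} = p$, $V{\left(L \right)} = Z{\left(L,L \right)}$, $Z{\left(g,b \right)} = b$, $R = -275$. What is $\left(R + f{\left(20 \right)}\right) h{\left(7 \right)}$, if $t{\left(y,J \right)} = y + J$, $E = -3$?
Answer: $-245$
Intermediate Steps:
$V{\left(L \right)} = L$
$t{\left(y,J \right)} = J + y$
$f{\left(X \right)} = X^{2} - X$ ($f{\left(X \right)} = \left(0 + X X\right) - X = \left(0 + X^{2}\right) - X = X^{2} - X$)
$h{\left(U \right)} = - \frac{U}{3}$ ($h{\left(U \right)} = \frac{U}{-3} = U \left(- \frac{1}{3}\right) = - \frac{U}{3}$)
$\left(R + f{\left(20 \right)}\right) h{\left(7 \right)} = \left(-275 + 20 \left(-1 + 20\right)\right) \left(\left(- \frac{1}{3}\right) 7\right) = \left(-275 + 20 \cdot 19\right) \left(- \frac{7}{3}\right) = \left(-275 + 380\right) \left(- \frac{7}{3}\right) = 105 \left(- \frac{7}{3}\right) = -245$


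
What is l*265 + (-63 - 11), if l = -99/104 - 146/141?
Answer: -8808031/14664 ≈ -600.66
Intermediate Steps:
l = -29143/14664 (l = -99*1/104 - 146*1/141 = -99/104 - 146/141 = -29143/14664 ≈ -1.9874)
l*265 + (-63 - 11) = -29143/14664*265 + (-63 - 11) = -7722895/14664 - 74 = -8808031/14664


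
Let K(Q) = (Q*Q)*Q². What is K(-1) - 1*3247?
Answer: -3246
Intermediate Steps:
K(Q) = Q⁴ (K(Q) = Q²*Q² = Q⁴)
K(-1) - 1*3247 = (-1)⁴ - 1*3247 = 1 - 3247 = -3246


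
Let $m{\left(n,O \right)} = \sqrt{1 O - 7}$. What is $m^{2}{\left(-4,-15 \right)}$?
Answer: $-22$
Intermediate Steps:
$m{\left(n,O \right)} = \sqrt{-7 + O}$ ($m{\left(n,O \right)} = \sqrt{O - 7} = \sqrt{-7 + O}$)
$m^{2}{\left(-4,-15 \right)} = \left(\sqrt{-7 - 15}\right)^{2} = \left(\sqrt{-22}\right)^{2} = \left(i \sqrt{22}\right)^{2} = -22$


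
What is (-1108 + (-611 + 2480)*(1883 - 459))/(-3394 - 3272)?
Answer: -1330174/3333 ≈ -399.09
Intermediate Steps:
(-1108 + (-611 + 2480)*(1883 - 459))/(-3394 - 3272) = (-1108 + 1869*1424)/(-6666) = (-1108 + 2661456)*(-1/6666) = 2660348*(-1/6666) = -1330174/3333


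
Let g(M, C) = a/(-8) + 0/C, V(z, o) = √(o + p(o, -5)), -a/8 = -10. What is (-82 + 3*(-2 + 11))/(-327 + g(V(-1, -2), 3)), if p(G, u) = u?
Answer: 55/337 ≈ 0.16320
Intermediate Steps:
a = 80 (a = -8*(-10) = 80)
V(z, o) = √(-5 + o) (V(z, o) = √(o - 5) = √(-5 + o))
g(M, C) = -10 (g(M, C) = 80/(-8) + 0/C = 80*(-⅛) + 0 = -10 + 0 = -10)
(-82 + 3*(-2 + 11))/(-327 + g(V(-1, -2), 3)) = (-82 + 3*(-2 + 11))/(-327 - 10) = (-82 + 3*9)/(-337) = (-82 + 27)*(-1/337) = -55*(-1/337) = 55/337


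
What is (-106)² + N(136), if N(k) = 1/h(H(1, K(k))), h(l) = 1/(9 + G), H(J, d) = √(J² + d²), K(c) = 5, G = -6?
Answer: 11239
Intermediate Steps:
h(l) = ⅓ (h(l) = 1/(9 - 6) = 1/3 = ⅓)
N(k) = 3 (N(k) = 1/(⅓) = 3)
(-106)² + N(136) = (-106)² + 3 = 11236 + 3 = 11239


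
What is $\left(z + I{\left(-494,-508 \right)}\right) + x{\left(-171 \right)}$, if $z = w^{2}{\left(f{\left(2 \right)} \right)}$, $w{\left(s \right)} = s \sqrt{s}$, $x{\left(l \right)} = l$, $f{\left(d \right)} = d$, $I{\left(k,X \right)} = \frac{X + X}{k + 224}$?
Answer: $- \frac{21497}{135} \approx -159.24$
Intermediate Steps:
$I{\left(k,X \right)} = \frac{2 X}{224 + k}$
$w{\left(s \right)} = s^{\frac{3}{2}}$
$z = 8$ ($z = \left(2^{\frac{3}{2}}\right)^{2} = \left(2 \sqrt{2}\right)^{2} = 8$)
$\left(z + I{\left(-494,-508 \right)}\right) + x{\left(-171 \right)} = \left(8 + 2 \left(-508\right) \frac{1}{224 - 494}\right) - 171 = \left(8 + 2 \left(-508\right) \frac{1}{-270}\right) - 171 = \left(8 + 2 \left(-508\right) \left(- \frac{1}{270}\right)\right) - 171 = \left(8 + \frac{508}{135}\right) - 171 = \frac{1588}{135} - 171 = - \frac{21497}{135}$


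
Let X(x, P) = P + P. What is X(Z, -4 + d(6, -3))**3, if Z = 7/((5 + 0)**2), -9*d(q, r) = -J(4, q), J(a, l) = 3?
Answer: -10648/27 ≈ -394.37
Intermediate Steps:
d(q, r) = 1/3 (d(q, r) = -(-1)*3/9 = -1/9*(-3) = 1/3)
Z = 7/25 (Z = 7/(5**2) = 7/25 ≈ 0.28000)
X(x, P) = 2*P
X(Z, -4 + d(6, -3))**3 = (2*(-4 + 1/3))**3 = (2*(-11/3))**3 = (-22/3)**3 = -10648/27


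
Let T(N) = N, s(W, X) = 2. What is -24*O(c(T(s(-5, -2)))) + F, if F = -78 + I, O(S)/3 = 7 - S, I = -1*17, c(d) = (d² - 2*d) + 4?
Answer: -311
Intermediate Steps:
c(d) = 4 + d² - 2*d
I = -17
O(S) = 21 - 3*S (O(S) = 3*(7 - S) = 21 - 3*S)
F = -95 (F = -78 - 17 = -95)
-24*O(c(T(s(-5, -2)))) + F = -24*(21 - 3*(4 + 2² - 2*2)) - 95 = -24*(21 - 3*(4 + 4 - 4)) - 95 = -24*(21 - 3*4) - 95 = -24*(21 - 12) - 95 = -24*9 - 95 = -216 - 95 = -311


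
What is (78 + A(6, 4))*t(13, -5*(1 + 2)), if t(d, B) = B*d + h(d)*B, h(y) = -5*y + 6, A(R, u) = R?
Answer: 57960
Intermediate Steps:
h(y) = 6 - 5*y
t(d, B) = B*d + B*(6 - 5*d) (t(d, B) = B*d + (6 - 5*d)*B = B*d + B*(6 - 5*d))
(78 + A(6, 4))*t(13, -5*(1 + 2)) = (78 + 6)*(2*(-5*(1 + 2))*(3 - 2*13)) = 84*(2*(-5*3)*(3 - 26)) = 84*(2*(-15)*(-23)) = 84*690 = 57960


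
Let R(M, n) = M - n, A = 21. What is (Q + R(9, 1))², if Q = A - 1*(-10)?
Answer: 1521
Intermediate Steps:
Q = 31 (Q = 21 - 1*(-10) = 21 + 10 = 31)
(Q + R(9, 1))² = (31 + (9 - 1*1))² = (31 + (9 - 1))² = (31 + 8)² = 39² = 1521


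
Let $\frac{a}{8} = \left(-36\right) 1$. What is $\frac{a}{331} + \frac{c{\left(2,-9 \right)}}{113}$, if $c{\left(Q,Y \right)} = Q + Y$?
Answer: $- \frac{34861}{37403} \approx -0.93204$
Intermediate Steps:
$a = -288$ ($a = 8 \left(\left(-36\right) 1\right) = 8 \left(-36\right) = -288$)
$\frac{a}{331} + \frac{c{\left(2,-9 \right)}}{113} = - \frac{288}{331} + \frac{2 - 9}{113} = \left(-288\right) \frac{1}{331} - \frac{7}{113} = - \frac{288}{331} - \frac{7}{113} = - \frac{34861}{37403}$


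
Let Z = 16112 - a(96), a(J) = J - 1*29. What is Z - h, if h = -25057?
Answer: 41102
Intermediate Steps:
a(J) = -29 + J (a(J) = J - 29 = -29 + J)
Z = 16045 (Z = 16112 - (-29 + 96) = 16112 - 1*67 = 16112 - 67 = 16045)
Z - h = 16045 - 1*(-25057) = 16045 + 25057 = 41102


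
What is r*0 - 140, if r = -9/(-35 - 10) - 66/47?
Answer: -140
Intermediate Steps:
r = -283/235 (r = -9/(-45) - 66*1/47 = -9*(-1/45) - 66/47 = ⅕ - 66/47 = -283/235 ≈ -1.2043)
r*0 - 140 = -283/235*0 - 140 = 0 - 140 = -140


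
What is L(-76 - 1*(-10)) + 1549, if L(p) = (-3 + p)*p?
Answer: 6103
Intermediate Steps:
L(p) = p*(-3 + p)
L(-76 - 1*(-10)) + 1549 = (-76 - 1*(-10))*(-3 + (-76 - 1*(-10))) + 1549 = (-76 + 10)*(-3 + (-76 + 10)) + 1549 = -66*(-3 - 66) + 1549 = -66*(-69) + 1549 = 4554 + 1549 = 6103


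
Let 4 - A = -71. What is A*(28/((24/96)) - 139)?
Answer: -2025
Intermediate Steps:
A = 75 (A = 4 - 1*(-71) = 4 + 71 = 75)
A*(28/((24/96)) - 139) = 75*(28/((24/96)) - 139) = 75*(28/((24*(1/96))) - 139) = 75*(28/(¼) - 139) = 75*(28*4 - 139) = 75*(112 - 139) = 75*(-27) = -2025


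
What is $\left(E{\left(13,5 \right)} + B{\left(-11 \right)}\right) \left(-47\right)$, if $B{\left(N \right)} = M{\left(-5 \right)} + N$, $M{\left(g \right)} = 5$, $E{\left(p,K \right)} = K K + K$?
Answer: $-1128$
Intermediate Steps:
$E{\left(p,K \right)} = K + K^{2}$ ($E{\left(p,K \right)} = K^{2} + K = K + K^{2}$)
$B{\left(N \right)} = 5 + N$
$\left(E{\left(13,5 \right)} + B{\left(-11 \right)}\right) \left(-47\right) = \left(5 \left(1 + 5\right) + \left(5 - 11\right)\right) \left(-47\right) = \left(5 \cdot 6 - 6\right) \left(-47\right) = \left(30 - 6\right) \left(-47\right) = 24 \left(-47\right) = -1128$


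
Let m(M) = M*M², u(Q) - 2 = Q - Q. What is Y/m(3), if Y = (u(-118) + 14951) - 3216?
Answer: 11737/27 ≈ 434.70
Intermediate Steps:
u(Q) = 2 (u(Q) = 2 + (Q - Q) = 2 + 0 = 2)
Y = 11737 (Y = (2 + 14951) - 3216 = 14953 - 3216 = 11737)
m(M) = M³
Y/m(3) = 11737/(3³) = 11737/27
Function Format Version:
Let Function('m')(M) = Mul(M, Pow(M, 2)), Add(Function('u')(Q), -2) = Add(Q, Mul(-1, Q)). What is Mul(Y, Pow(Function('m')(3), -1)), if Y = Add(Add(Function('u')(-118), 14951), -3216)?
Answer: Rational(11737, 27) ≈ 434.70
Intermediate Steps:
Function('u')(Q) = 2 (Function('u')(Q) = Add(2, Add(Q, Mul(-1, Q))) = Add(2, 0) = 2)
Y = 11737 (Y = Add(Add(2, 14951), -3216) = Add(14953, -3216) = 11737)
Function('m')(M) = Pow(M, 3)
Mul(Y, Pow(Function('m')(3), -1)) = Mul(11737, Pow(Pow(3, 3), -1)) = Mul(11737, Pow(27, -1)) = Mul(11737, Rational(1, 27)) = Rational(11737, 27)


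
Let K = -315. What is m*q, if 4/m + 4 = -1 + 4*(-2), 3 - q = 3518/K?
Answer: -17852/4095 ≈ -4.3595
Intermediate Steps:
q = 4463/315 (q = 3 - 3518/(-315) = 3 - 3518*(-1)/315 = 3 - 1*(-3518/315) = 3 + 3518/315 = 4463/315 ≈ 14.168)
m = -4/13 (m = 4/(-4 + (-1 + 4*(-2))) = 4/(-4 + (-1 - 8)) = 4/(-4 - 9) = 4/(-13) = 4*(-1/13) = -4/13 ≈ -0.30769)
m*q = -4/13*4463/315 = -17852/4095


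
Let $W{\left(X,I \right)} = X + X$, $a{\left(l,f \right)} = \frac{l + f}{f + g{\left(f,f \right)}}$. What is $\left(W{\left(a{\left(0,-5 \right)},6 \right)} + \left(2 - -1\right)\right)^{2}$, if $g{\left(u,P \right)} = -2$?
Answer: $\frac{961}{49} \approx 19.612$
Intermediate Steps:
$a{\left(l,f \right)} = \frac{f + l}{-2 + f}$ ($a{\left(l,f \right)} = \frac{l + f}{f - 2} = \frac{f + l}{-2 + f}$)
$W{\left(X,I \right)} = 2 X$
$\left(W{\left(a{\left(0,-5 \right)},6 \right)} + \left(2 - -1\right)\right)^{2} = \left(2 \frac{-5 + 0}{-2 - 5} + \left(2 - -1\right)\right)^{2} = \left(2 \frac{1}{-7} \left(-5\right) + \left(2 + 1\right)\right)^{2} = \left(2 \left(\left(- \frac{1}{7}\right) \left(-5\right)\right) + 3\right)^{2} = \left(2 \cdot \frac{5}{7} + 3\right)^{2} = \left(\frac{10}{7} + 3\right)^{2} = \left(\frac{31}{7}\right)^{2} = \frac{961}{49}$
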